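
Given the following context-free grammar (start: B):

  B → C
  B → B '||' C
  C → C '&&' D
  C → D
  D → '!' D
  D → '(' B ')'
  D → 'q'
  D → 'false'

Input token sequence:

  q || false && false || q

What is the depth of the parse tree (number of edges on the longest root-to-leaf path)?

5

[B [B [B [C [D q]]] || [C [C [D false]] && [D false]]] || [C [D q]]]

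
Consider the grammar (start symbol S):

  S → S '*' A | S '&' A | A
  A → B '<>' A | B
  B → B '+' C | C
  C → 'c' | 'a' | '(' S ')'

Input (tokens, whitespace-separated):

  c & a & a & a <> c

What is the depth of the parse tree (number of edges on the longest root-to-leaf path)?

[S [S [S [S [A [B [C c]]]] & [A [B [C a]]]] & [A [B [C a]]]] & [A [B [C a]] <> [A [B [C c]]]]]

7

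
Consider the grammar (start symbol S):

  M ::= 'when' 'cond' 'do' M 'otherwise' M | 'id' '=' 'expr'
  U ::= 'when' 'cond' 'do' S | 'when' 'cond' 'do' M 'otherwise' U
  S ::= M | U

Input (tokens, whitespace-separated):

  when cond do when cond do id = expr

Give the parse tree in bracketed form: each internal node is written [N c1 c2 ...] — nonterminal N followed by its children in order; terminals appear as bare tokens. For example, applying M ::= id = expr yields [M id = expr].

S
U
when cond do S
when cond do U
when cond do when cond do S
when cond do when cond do M
when cond do when cond do id = expr

[S [U when cond do [S [U when cond do [S [M id = expr]]]]]]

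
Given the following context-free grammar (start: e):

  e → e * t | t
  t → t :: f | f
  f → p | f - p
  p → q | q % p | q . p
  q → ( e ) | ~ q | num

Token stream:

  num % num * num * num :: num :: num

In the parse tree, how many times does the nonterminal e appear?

3

[e [e [e [t [f [p [q num] % [p [q num]]]]]] * [t [f [p [q num]]]]] * [t [t [t [f [p [q num]]]] :: [f [p [q num]]]] :: [f [p [q num]]]]]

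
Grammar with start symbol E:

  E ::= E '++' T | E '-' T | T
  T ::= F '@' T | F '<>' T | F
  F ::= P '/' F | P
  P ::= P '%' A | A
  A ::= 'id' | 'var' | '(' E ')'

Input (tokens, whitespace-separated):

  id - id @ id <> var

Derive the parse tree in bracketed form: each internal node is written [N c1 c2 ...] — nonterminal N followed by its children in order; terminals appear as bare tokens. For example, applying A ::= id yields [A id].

E
E - T
T - T
F - T
P - T
A - T
id - T
id - F @ T
id - P @ T
id - A @ T
id - id @ T
id - id @ F <> T
id - id @ P <> T
id - id @ A <> T
id - id @ id <> T
id - id @ id <> F
id - id @ id <> P
id - id @ id <> A
id - id @ id <> var

[E [E [T [F [P [A id]]]]] - [T [F [P [A id]]] @ [T [F [P [A id]]] <> [T [F [P [A var]]]]]]]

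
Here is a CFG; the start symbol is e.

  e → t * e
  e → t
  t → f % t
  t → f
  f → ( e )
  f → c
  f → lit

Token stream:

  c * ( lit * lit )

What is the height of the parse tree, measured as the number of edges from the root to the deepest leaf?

[e [t [f c]] * [e [t [f ( [e [t [f lit]] * [e [t [f lit]]]] )]]]]

8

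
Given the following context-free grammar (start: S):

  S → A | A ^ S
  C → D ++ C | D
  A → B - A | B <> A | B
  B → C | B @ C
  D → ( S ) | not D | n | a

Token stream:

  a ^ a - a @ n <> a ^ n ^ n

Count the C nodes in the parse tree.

[S [A [B [C [D a]]]] ^ [S [A [B [C [D a]]] - [A [B [B [C [D a]]] @ [C [D n]]] <> [A [B [C [D a]]]]]] ^ [S [A [B [C [D n]]]] ^ [S [A [B [C [D n]]]]]]]]

7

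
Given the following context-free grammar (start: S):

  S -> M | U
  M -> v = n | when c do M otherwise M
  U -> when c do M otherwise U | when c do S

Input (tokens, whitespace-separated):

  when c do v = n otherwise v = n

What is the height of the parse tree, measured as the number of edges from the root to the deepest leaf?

[S [M when c do [M v = n] otherwise [M v = n]]]

3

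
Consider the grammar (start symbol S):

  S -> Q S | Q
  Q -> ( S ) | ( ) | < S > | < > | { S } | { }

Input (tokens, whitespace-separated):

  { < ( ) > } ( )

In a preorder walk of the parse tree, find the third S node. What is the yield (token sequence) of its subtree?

[S [Q { [S [Q < [S [Q ( )]] >]] }] [S [Q ( )]]]

( )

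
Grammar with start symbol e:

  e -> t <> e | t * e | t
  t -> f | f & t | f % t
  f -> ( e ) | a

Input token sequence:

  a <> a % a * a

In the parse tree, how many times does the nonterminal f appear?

4

[e [t [f a]] <> [e [t [f a] % [t [f a]]] * [e [t [f a]]]]]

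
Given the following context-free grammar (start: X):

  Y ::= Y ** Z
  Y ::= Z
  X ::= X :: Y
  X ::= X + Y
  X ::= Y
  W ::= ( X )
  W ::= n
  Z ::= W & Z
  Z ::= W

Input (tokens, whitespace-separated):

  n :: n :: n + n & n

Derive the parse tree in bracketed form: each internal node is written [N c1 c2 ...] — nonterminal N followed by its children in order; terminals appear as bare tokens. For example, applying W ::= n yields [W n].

X
X + Y
X :: Y + Y
X :: Y :: Y + Y
Y :: Y :: Y + Y
Z :: Y :: Y + Y
W :: Y :: Y + Y
n :: Y :: Y + Y
n :: Z :: Y + Y
n :: W :: Y + Y
n :: n :: Y + Y
n :: n :: Z + Y
n :: n :: W + Y
n :: n :: n + Y
n :: n :: n + Z
n :: n :: n + W & Z
n :: n :: n + n & Z
n :: n :: n + n & W
n :: n :: n + n & n

[X [X [X [X [Y [Z [W n]]]] :: [Y [Z [W n]]]] :: [Y [Z [W n]]]] + [Y [Z [W n] & [Z [W n]]]]]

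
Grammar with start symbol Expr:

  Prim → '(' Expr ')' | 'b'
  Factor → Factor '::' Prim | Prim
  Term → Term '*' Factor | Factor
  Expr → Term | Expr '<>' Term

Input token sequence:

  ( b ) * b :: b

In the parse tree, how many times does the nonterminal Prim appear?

4

[Expr [Term [Term [Factor [Prim ( [Expr [Term [Factor [Prim b]]]] )]]] * [Factor [Factor [Prim b]] :: [Prim b]]]]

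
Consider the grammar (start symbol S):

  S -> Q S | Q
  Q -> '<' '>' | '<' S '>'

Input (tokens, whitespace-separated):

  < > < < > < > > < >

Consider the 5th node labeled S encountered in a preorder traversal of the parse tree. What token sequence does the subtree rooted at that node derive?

< >

[S [Q < >] [S [Q < [S [Q < >] [S [Q < >]]] >] [S [Q < >]]]]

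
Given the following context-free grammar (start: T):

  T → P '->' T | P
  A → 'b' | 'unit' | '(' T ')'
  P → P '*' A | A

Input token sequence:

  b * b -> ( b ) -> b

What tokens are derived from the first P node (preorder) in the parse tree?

b * b

[T [P [P [A b]] * [A b]] -> [T [P [A ( [T [P [A b]]] )]] -> [T [P [A b]]]]]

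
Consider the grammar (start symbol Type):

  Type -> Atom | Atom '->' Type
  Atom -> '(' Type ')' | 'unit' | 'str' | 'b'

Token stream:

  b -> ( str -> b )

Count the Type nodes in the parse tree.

[Type [Atom b] -> [Type [Atom ( [Type [Atom str] -> [Type [Atom b]]] )]]]

4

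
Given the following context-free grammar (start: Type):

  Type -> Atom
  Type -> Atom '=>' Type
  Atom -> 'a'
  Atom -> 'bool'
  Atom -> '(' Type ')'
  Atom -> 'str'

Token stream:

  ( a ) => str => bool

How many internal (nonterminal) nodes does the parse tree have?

[Type [Atom ( [Type [Atom a]] )] => [Type [Atom str] => [Type [Atom bool]]]]

8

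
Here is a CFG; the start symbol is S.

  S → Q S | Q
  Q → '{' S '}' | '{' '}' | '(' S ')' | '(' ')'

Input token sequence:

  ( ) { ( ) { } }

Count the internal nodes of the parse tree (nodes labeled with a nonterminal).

[S [Q ( )] [S [Q { [S [Q ( )] [S [Q { }]]] }]]]

8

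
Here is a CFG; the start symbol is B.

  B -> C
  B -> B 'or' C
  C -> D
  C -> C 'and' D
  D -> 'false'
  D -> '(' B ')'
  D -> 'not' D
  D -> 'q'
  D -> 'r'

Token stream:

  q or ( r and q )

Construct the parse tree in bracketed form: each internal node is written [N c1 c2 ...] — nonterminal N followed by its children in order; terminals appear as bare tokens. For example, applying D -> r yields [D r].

[B [B [C [D q]]] or [C [D ( [B [C [C [D r]] and [D q]]] )]]]

B
B or C
C or C
D or C
q or C
q or D
q or ( B )
q or ( C )
q or ( C and D )
q or ( D and D )
q or ( r and D )
q or ( r and q )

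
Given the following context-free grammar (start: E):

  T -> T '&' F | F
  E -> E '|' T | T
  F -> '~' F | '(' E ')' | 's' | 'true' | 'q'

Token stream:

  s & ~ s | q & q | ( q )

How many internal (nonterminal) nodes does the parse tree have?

17

[E [E [E [T [T [F s]] & [F ~ [F s]]]] | [T [T [F q]] & [F q]]] | [T [F ( [E [T [F q]]] )]]]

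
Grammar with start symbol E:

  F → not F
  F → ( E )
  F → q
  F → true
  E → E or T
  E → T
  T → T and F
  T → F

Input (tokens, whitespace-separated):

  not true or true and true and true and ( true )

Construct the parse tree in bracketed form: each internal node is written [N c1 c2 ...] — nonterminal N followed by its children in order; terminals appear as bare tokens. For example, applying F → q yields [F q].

E
E or T
T or T
F or T
not F or T
not true or T
not true or T and F
not true or T and F and F
not true or T and F and F and F
not true or F and F and F and F
not true or true and F and F and F
not true or true and true and F and F
not true or true and true and true and F
not true or true and true and true and ( E )
not true or true and true and true and ( T )
not true or true and true and true and ( F )
not true or true and true and true and ( true )

[E [E [T [F not [F true]]]] or [T [T [T [T [F true]] and [F true]] and [F true]] and [F ( [E [T [F true]]] )]]]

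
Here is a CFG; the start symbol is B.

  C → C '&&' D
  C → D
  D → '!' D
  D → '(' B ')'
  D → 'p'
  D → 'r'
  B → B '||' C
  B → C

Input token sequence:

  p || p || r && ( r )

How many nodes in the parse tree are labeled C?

5

[B [B [B [C [D p]]] || [C [D p]]] || [C [C [D r]] && [D ( [B [C [D r]]] )]]]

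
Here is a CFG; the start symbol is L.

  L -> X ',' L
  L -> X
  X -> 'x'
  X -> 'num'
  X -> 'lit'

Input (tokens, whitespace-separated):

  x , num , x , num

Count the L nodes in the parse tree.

4

[L [X x] , [L [X num] , [L [X x] , [L [X num]]]]]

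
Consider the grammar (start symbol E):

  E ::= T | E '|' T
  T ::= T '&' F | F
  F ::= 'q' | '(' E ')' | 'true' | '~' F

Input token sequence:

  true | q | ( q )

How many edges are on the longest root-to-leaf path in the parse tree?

6

[E [E [E [T [F true]]] | [T [F q]]] | [T [F ( [E [T [F q]]] )]]]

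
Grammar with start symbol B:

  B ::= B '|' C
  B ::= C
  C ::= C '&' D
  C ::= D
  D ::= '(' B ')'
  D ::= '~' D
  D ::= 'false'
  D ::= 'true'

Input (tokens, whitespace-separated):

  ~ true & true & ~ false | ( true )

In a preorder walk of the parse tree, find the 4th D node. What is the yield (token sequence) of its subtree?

~ false

[B [B [C [C [C [D ~ [D true]]] & [D true]] & [D ~ [D false]]]] | [C [D ( [B [C [D true]]] )]]]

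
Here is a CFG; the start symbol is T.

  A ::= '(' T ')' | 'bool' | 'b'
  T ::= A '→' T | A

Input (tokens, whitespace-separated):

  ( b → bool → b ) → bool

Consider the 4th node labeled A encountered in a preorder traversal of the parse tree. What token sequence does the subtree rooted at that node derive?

b

[T [A ( [T [A b] → [T [A bool] → [T [A b]]]] )] → [T [A bool]]]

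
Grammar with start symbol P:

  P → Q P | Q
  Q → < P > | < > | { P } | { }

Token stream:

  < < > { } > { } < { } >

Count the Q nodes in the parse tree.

6

[P [Q < [P [Q < >] [P [Q { }]]] >] [P [Q { }] [P [Q < [P [Q { }]] >]]]]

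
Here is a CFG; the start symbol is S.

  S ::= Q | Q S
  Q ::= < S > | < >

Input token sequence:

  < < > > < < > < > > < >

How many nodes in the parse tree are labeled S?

[S [Q < [S [Q < >]] >] [S [Q < [S [Q < >] [S [Q < >]]] >] [S [Q < >]]]]

6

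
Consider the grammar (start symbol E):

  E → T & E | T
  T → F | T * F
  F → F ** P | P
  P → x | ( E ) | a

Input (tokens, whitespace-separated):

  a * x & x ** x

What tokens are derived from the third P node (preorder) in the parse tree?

[E [T [T [F [P a]]] * [F [P x]]] & [E [T [F [F [P x]] ** [P x]]]]]

x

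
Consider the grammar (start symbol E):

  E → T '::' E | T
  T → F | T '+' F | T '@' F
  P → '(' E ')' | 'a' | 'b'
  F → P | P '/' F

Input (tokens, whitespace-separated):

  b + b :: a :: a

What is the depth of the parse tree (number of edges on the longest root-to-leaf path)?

6

[E [T [T [F [P b]]] + [F [P b]]] :: [E [T [F [P a]]] :: [E [T [F [P a]]]]]]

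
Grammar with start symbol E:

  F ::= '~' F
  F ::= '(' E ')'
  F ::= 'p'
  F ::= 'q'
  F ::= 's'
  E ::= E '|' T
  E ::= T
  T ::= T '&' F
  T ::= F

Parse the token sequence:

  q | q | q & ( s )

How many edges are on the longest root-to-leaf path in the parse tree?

6

[E [E [E [T [F q]]] | [T [F q]]] | [T [T [F q]] & [F ( [E [T [F s]]] )]]]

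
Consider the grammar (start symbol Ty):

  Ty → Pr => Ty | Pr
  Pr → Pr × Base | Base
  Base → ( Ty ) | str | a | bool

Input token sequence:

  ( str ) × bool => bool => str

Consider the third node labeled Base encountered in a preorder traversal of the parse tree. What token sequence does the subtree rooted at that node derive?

[Ty [Pr [Pr [Base ( [Ty [Pr [Base str]]] )]] × [Base bool]] => [Ty [Pr [Base bool]] => [Ty [Pr [Base str]]]]]

bool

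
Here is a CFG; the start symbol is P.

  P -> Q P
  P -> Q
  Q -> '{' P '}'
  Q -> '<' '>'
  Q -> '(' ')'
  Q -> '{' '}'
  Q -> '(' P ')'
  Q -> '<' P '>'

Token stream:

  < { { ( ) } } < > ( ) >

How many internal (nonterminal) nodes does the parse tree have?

[P [Q < [P [Q { [P [Q { [P [Q ( )]] }]] }] [P [Q < >] [P [Q ( )]]]] >]]

12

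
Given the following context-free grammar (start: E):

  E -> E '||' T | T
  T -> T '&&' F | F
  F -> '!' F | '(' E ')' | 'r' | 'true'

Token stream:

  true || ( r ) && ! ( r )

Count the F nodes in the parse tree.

[E [E [T [F true]]] || [T [T [F ( [E [T [F r]]] )]] && [F ! [F ( [E [T [F r]]] )]]]]

6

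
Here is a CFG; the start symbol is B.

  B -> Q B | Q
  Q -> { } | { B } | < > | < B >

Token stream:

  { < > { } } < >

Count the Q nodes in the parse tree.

4

[B [Q { [B [Q < >] [B [Q { }]]] }] [B [Q < >]]]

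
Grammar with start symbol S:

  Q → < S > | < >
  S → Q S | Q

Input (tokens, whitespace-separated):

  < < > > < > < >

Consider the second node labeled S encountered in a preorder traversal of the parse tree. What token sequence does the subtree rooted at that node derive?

[S [Q < [S [Q < >]] >] [S [Q < >] [S [Q < >]]]]

< >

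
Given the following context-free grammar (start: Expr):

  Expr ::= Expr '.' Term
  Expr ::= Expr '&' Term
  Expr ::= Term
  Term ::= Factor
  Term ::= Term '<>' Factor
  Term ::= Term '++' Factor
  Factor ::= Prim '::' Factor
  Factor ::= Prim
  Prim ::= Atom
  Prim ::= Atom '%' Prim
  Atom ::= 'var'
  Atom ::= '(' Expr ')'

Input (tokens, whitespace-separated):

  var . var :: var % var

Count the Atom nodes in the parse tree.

4

[Expr [Expr [Term [Factor [Prim [Atom var]]]]] . [Term [Factor [Prim [Atom var]] :: [Factor [Prim [Atom var] % [Prim [Atom var]]]]]]]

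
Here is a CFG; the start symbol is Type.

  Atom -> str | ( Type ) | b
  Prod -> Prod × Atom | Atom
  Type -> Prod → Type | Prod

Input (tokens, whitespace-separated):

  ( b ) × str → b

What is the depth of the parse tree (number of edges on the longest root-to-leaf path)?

7

[Type [Prod [Prod [Atom ( [Type [Prod [Atom b]]] )]] × [Atom str]] → [Type [Prod [Atom b]]]]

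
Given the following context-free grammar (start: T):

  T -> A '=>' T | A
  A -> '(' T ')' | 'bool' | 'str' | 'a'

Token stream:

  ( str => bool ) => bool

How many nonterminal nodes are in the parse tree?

8

[T [A ( [T [A str] => [T [A bool]]] )] => [T [A bool]]]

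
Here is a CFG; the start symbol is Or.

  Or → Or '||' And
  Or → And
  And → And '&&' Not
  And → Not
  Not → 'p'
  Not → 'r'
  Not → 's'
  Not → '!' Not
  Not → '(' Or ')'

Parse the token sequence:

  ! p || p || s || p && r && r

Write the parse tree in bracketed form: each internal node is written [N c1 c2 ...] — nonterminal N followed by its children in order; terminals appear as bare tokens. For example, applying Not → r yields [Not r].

Or
Or || And
Or || And || And
Or || And || And || And
And || And || And || And
Not || And || And || And
! Not || And || And || And
! p || And || And || And
! p || Not || And || And
! p || p || And || And
! p || p || Not || And
! p || p || s || And
! p || p || s || And && Not
! p || p || s || And && Not && Not
! p || p || s || Not && Not && Not
! p || p || s || p && Not && Not
! p || p || s || p && r && Not
! p || p || s || p && r && r

[Or [Or [Or [Or [And [Not ! [Not p]]]] || [And [Not p]]] || [And [Not s]]] || [And [And [And [Not p]] && [Not r]] && [Not r]]]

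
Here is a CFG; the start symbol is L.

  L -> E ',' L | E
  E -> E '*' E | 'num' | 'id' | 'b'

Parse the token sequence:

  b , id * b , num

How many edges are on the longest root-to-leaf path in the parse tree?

[L [E b] , [L [E [E id] * [E b]] , [L [E num]]]]

4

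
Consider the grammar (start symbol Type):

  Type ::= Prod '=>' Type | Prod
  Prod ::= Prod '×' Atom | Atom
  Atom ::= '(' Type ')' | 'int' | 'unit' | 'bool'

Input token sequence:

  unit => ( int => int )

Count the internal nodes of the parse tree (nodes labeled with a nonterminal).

12

[Type [Prod [Atom unit]] => [Type [Prod [Atom ( [Type [Prod [Atom int]] => [Type [Prod [Atom int]]]] )]]]]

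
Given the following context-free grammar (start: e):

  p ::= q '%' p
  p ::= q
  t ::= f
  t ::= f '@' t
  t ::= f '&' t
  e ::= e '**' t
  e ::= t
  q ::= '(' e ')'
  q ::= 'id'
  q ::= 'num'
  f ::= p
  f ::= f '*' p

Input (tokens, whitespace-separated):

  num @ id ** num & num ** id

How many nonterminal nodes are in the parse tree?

[e [e [e [t [f [p [q num]]] @ [t [f [p [q id]]]]]] ** [t [f [p [q num]]] & [t [f [p [q num]]]]]] ** [t [f [p [q id]]]]]

23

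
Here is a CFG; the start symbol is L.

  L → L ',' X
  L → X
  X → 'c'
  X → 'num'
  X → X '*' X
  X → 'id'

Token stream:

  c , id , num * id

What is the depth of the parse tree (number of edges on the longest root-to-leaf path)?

[L [L [L [X c]] , [X id]] , [X [X num] * [X id]]]

4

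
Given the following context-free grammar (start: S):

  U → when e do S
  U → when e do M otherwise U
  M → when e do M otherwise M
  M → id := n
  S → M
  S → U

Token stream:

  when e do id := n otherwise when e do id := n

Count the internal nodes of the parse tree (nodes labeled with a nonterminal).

6

[S [U when e do [M id := n] otherwise [U when e do [S [M id := n]]]]]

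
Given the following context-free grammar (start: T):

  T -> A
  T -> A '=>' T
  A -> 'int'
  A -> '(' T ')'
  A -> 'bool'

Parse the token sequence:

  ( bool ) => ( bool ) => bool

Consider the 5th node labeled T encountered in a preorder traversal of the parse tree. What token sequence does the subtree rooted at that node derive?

[T [A ( [T [A bool]] )] => [T [A ( [T [A bool]] )] => [T [A bool]]]]

bool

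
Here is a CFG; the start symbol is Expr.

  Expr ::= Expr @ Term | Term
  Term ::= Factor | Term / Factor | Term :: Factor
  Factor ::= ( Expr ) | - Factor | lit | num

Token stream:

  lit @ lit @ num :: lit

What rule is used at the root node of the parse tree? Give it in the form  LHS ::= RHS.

[Expr [Expr [Expr [Term [Factor lit]]] @ [Term [Factor lit]]] @ [Term [Term [Factor num]] :: [Factor lit]]]

Expr ::= Expr @ Term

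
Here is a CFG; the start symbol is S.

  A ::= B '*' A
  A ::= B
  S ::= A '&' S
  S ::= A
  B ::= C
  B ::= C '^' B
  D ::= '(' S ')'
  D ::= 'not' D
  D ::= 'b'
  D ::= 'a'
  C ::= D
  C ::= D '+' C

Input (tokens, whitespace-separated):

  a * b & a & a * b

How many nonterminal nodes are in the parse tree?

[S [A [B [C [D a]]] * [A [B [C [D b]]]]] & [S [A [B [C [D a]]]] & [S [A [B [C [D a]]] * [A [B [C [D b]]]]]]]]

23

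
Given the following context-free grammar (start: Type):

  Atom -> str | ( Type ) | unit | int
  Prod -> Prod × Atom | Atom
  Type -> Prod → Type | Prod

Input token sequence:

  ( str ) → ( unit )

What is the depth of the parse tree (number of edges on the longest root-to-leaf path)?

[Type [Prod [Atom ( [Type [Prod [Atom str]]] )]] → [Type [Prod [Atom ( [Type [Prod [Atom unit]]] )]]]]

7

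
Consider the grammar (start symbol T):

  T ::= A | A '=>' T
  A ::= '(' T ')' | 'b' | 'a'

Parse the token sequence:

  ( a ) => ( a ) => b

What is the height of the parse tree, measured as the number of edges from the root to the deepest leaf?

[T [A ( [T [A a]] )] => [T [A ( [T [A a]] )] => [T [A b]]]]

5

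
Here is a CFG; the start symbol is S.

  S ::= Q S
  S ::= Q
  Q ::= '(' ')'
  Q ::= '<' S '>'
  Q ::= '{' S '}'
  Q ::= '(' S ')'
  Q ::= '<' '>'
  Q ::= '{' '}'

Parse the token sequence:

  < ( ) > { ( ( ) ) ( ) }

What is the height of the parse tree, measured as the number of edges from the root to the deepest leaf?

7

[S [Q < [S [Q ( )]] >] [S [Q { [S [Q ( [S [Q ( )]] )] [S [Q ( )]]] }]]]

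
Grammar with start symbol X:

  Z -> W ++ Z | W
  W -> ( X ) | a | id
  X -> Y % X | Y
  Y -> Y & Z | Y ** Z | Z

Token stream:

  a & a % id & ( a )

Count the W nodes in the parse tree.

[X [Y [Y [Z [W a]]] & [Z [W a]]] % [X [Y [Y [Z [W id]]] & [Z [W ( [X [Y [Z [W a]]]] )]]]]]

5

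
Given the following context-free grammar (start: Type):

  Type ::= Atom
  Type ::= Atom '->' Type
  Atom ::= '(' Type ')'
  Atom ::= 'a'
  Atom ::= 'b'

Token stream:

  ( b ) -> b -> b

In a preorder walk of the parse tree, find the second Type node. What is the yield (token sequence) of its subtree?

b

[Type [Atom ( [Type [Atom b]] )] -> [Type [Atom b] -> [Type [Atom b]]]]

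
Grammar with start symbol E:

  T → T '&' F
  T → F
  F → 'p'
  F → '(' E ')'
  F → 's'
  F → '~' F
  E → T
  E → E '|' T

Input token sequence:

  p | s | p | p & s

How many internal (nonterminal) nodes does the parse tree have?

[E [E [E [E [T [F p]]] | [T [F s]]] | [T [F p]]] | [T [T [F p]] & [F s]]]

14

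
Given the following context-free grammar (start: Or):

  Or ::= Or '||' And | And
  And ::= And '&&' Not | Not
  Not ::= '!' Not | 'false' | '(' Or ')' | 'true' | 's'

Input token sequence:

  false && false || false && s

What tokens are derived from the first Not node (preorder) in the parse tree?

[Or [Or [And [And [Not false]] && [Not false]]] || [And [And [Not false]] && [Not s]]]

false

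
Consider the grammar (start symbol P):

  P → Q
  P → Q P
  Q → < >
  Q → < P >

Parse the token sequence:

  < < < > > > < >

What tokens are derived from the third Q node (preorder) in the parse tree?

[P [Q < [P [Q < [P [Q < >]] >]] >] [P [Q < >]]]

< >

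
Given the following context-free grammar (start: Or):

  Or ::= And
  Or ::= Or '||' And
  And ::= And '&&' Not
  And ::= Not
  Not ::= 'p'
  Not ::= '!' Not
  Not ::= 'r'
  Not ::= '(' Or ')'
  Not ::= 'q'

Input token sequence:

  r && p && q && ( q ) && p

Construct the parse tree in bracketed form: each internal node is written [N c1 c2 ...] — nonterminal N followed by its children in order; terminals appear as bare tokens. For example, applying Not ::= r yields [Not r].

Or
And
And && Not
And && Not && Not
And && Not && Not && Not
And && Not && Not && Not && Not
Not && Not && Not && Not && Not
r && Not && Not && Not && Not
r && p && Not && Not && Not
r && p && q && Not && Not
r && p && q && ( Or ) && Not
r && p && q && ( And ) && Not
r && p && q && ( Not ) && Not
r && p && q && ( q ) && Not
r && p && q && ( q ) && p

[Or [And [And [And [And [And [Not r]] && [Not p]] && [Not q]] && [Not ( [Or [And [Not q]]] )]] && [Not p]]]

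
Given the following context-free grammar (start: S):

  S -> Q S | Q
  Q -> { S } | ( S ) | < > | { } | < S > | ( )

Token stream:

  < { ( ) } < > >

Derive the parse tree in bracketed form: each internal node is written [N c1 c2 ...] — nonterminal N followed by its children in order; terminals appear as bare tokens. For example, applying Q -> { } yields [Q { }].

S
Q
< S >
< Q S >
< { S } S >
< { Q } S >
< { ( ) } S >
< { ( ) } Q >
< { ( ) } < > >

[S [Q < [S [Q { [S [Q ( )]] }] [S [Q < >]]] >]]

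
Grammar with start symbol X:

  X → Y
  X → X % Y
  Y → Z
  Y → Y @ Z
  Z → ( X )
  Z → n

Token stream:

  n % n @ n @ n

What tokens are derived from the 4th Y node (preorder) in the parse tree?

[X [X [Y [Z n]]] % [Y [Y [Y [Z n]] @ [Z n]] @ [Z n]]]

n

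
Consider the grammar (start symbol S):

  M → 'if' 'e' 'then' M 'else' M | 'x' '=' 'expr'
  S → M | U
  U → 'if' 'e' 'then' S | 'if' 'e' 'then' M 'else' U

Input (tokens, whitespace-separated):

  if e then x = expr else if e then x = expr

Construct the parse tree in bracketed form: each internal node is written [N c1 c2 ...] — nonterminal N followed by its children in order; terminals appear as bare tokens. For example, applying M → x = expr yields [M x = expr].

S
U
if e then M else U
if e then x = expr else U
if e then x = expr else if e then S
if e then x = expr else if e then M
if e then x = expr else if e then x = expr

[S [U if e then [M x = expr] else [U if e then [S [M x = expr]]]]]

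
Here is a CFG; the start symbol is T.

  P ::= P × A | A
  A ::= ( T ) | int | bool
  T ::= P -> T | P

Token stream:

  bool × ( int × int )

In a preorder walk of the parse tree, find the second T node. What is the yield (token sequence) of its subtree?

[T [P [P [A bool]] × [A ( [T [P [P [A int]] × [A int]]] )]]]

int × int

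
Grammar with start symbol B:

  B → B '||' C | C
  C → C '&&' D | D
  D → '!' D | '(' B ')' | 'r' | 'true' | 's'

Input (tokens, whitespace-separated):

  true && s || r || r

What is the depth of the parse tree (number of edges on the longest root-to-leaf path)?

[B [B [B [C [C [D true]] && [D s]]] || [C [D r]]] || [C [D r]]]

6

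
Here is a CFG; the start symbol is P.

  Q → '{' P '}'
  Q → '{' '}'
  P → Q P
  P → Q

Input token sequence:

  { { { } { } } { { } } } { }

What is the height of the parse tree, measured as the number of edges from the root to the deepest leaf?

7

[P [Q { [P [Q { [P [Q { }] [P [Q { }]]] }] [P [Q { [P [Q { }]] }]]] }] [P [Q { }]]]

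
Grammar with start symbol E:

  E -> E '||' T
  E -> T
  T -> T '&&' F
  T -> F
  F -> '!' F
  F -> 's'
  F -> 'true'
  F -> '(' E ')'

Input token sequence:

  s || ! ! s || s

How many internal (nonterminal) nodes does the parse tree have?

11

[E [E [E [T [F s]]] || [T [F ! [F ! [F s]]]]] || [T [F s]]]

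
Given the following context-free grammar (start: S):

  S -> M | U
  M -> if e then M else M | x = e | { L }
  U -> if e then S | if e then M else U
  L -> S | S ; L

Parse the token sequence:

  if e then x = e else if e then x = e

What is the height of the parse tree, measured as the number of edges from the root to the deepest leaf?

5

[S [U if e then [M x = e] else [U if e then [S [M x = e]]]]]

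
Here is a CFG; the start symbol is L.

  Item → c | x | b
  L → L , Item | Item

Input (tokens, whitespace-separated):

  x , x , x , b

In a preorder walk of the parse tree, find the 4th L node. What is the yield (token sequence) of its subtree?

[L [L [L [L [Item x]] , [Item x]] , [Item x]] , [Item b]]

x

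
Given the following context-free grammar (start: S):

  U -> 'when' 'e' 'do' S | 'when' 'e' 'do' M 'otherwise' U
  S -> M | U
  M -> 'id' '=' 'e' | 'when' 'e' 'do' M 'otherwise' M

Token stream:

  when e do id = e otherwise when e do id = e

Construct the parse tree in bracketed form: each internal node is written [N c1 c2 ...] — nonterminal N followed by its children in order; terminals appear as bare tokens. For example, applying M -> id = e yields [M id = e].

[S [U when e do [M id = e] otherwise [U when e do [S [M id = e]]]]]

S
U
when e do M otherwise U
when e do id = e otherwise U
when e do id = e otherwise when e do S
when e do id = e otherwise when e do M
when e do id = e otherwise when e do id = e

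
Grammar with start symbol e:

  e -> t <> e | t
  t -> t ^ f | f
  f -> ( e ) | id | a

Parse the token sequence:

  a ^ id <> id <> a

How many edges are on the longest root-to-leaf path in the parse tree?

5

[e [t [t [f a]] ^ [f id]] <> [e [t [f id]] <> [e [t [f a]]]]]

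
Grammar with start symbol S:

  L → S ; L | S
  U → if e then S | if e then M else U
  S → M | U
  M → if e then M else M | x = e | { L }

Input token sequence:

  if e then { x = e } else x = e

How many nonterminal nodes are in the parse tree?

[S [M if e then [M { [L [S [M x = e]]] }] else [M x = e]]]

7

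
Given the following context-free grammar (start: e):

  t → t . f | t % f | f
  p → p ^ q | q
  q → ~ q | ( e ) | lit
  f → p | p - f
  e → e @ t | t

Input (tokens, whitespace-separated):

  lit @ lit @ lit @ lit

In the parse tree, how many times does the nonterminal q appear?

4

[e [e [e [e [t [f [p [q lit]]]]] @ [t [f [p [q lit]]]]] @ [t [f [p [q lit]]]]] @ [t [f [p [q lit]]]]]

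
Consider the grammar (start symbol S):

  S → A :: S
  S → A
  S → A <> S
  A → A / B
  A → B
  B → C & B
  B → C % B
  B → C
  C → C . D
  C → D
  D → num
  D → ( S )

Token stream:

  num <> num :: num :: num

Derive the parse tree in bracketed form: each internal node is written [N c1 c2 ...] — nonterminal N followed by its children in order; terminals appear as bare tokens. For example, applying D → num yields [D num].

S
A <> S
B <> S
C <> S
D <> S
num <> S
num <> A :: S
num <> B :: S
num <> C :: S
num <> D :: S
num <> num :: S
num <> num :: A :: S
num <> num :: B :: S
num <> num :: C :: S
num <> num :: D :: S
num <> num :: num :: S
num <> num :: num :: A
num <> num :: num :: B
num <> num :: num :: C
num <> num :: num :: D
num <> num :: num :: num

[S [A [B [C [D num]]]] <> [S [A [B [C [D num]]]] :: [S [A [B [C [D num]]]] :: [S [A [B [C [D num]]]]]]]]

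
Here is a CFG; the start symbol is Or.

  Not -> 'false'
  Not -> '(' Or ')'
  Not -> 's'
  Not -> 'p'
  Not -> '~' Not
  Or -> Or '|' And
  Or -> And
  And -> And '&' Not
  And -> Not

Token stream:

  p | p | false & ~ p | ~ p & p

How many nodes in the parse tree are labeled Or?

4

[Or [Or [Or [Or [And [Not p]]] | [And [Not p]]] | [And [And [Not false]] & [Not ~ [Not p]]]] | [And [And [Not ~ [Not p]]] & [Not p]]]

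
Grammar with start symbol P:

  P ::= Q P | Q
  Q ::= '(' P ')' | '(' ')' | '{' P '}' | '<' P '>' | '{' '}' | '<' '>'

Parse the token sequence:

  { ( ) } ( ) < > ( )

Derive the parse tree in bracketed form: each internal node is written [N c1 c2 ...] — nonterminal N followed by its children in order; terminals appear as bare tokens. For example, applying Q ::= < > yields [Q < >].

P
Q P
{ P } P
{ Q } P
{ ( ) } P
{ ( ) } Q P
{ ( ) } ( ) P
{ ( ) } ( ) Q P
{ ( ) } ( ) < > P
{ ( ) } ( ) < > Q
{ ( ) } ( ) < > ( )

[P [Q { [P [Q ( )]] }] [P [Q ( )] [P [Q < >] [P [Q ( )]]]]]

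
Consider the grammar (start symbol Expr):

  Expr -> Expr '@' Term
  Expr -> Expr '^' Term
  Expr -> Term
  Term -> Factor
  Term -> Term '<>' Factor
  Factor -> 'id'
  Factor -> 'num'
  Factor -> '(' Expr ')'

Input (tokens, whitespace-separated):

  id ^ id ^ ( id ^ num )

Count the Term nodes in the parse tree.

[Expr [Expr [Expr [Term [Factor id]]] ^ [Term [Factor id]]] ^ [Term [Factor ( [Expr [Expr [Term [Factor id]]] ^ [Term [Factor num]]] )]]]

5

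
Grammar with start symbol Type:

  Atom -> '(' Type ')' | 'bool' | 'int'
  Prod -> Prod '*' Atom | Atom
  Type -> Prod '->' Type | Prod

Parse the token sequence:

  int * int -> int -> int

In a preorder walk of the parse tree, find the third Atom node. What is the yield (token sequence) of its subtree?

int

[Type [Prod [Prod [Atom int]] * [Atom int]] -> [Type [Prod [Atom int]] -> [Type [Prod [Atom int]]]]]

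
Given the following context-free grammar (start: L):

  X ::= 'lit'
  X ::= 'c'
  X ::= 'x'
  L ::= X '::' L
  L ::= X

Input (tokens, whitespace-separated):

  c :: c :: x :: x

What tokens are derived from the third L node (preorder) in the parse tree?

x :: x

[L [X c] :: [L [X c] :: [L [X x] :: [L [X x]]]]]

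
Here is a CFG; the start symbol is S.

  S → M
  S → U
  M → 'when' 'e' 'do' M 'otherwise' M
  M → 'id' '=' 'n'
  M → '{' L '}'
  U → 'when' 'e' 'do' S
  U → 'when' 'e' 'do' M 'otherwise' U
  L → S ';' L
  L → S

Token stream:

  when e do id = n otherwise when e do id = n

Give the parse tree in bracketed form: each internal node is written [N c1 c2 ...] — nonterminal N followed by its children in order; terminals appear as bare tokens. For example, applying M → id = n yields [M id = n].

S
U
when e do M otherwise U
when e do id = n otherwise U
when e do id = n otherwise when e do S
when e do id = n otherwise when e do M
when e do id = n otherwise when e do id = n

[S [U when e do [M id = n] otherwise [U when e do [S [M id = n]]]]]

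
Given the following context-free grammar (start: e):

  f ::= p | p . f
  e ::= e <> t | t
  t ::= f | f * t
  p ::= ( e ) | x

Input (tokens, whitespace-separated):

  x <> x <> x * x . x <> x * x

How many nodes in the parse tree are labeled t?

[e [e [e [e [t [f [p x]]]] <> [t [f [p x]]]] <> [t [f [p x]] * [t [f [p x] . [f [p x]]]]]] <> [t [f [p x]] * [t [f [p x]]]]]

6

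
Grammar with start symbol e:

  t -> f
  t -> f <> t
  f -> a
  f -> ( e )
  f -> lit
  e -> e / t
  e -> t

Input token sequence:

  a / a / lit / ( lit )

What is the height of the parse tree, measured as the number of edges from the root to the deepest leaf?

6

[e [e [e [e [t [f a]]] / [t [f a]]] / [t [f lit]]] / [t [f ( [e [t [f lit]]] )]]]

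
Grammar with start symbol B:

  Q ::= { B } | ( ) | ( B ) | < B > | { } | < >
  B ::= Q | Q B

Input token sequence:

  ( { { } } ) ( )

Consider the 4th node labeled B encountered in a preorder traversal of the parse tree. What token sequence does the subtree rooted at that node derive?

[B [Q ( [B [Q { [B [Q { }]] }]] )] [B [Q ( )]]]

( )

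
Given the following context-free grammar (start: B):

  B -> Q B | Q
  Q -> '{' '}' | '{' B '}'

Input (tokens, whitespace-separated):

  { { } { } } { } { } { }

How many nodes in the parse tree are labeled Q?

[B [Q { [B [Q { }] [B [Q { }]]] }] [B [Q { }] [B [Q { }] [B [Q { }]]]]]

6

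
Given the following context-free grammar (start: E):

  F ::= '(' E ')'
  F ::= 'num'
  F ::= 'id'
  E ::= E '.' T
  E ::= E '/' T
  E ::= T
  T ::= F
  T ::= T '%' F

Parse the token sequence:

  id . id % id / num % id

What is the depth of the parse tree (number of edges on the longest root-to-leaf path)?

[E [E [E [T [F id]]] . [T [T [F id]] % [F id]]] / [T [T [F num]] % [F id]]]

5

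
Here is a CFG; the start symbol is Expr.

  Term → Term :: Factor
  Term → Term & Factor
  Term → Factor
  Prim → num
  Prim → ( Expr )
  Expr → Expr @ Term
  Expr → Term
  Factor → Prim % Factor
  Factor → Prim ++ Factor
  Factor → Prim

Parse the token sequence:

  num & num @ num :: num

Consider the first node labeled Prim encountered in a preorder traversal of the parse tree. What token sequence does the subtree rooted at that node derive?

[Expr [Expr [Term [Term [Factor [Prim num]]] & [Factor [Prim num]]]] @ [Term [Term [Factor [Prim num]]] :: [Factor [Prim num]]]]

num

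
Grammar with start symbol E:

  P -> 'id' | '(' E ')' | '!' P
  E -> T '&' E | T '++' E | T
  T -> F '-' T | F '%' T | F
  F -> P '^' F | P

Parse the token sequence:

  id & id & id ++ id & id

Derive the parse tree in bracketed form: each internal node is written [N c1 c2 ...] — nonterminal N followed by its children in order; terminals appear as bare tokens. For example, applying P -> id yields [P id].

[E [T [F [P id]]] & [E [T [F [P id]]] & [E [T [F [P id]]] ++ [E [T [F [P id]]] & [E [T [F [P id]]]]]]]]

E
T & E
F & E
P & E
id & E
id & T & E
id & F & E
id & P & E
id & id & E
id & id & T ++ E
id & id & F ++ E
id & id & P ++ E
id & id & id ++ E
id & id & id ++ T & E
id & id & id ++ F & E
id & id & id ++ P & E
id & id & id ++ id & E
id & id & id ++ id & T
id & id & id ++ id & F
id & id & id ++ id & P
id & id & id ++ id & id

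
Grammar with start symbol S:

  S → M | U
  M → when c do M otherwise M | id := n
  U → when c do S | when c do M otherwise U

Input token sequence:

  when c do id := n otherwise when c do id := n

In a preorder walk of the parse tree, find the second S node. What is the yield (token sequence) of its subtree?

[S [U when c do [M id := n] otherwise [U when c do [S [M id := n]]]]]

id := n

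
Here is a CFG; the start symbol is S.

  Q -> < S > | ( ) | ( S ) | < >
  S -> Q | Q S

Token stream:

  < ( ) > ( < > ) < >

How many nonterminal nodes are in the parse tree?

[S [Q < [S [Q ( )]] >] [S [Q ( [S [Q < >]] )] [S [Q < >]]]]

10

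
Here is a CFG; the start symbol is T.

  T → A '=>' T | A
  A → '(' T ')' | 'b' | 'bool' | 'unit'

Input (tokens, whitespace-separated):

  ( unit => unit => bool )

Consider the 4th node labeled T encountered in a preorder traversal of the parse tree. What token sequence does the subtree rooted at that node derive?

bool

[T [A ( [T [A unit] => [T [A unit] => [T [A bool]]]] )]]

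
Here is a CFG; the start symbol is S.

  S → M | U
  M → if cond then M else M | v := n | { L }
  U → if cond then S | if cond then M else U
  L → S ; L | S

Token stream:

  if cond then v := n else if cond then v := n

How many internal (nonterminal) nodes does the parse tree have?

6

[S [U if cond then [M v := n] else [U if cond then [S [M v := n]]]]]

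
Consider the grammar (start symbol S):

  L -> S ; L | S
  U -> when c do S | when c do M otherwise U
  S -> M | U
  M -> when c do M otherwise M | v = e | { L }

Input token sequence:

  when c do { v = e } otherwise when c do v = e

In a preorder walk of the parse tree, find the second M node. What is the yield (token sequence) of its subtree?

v = e

[S [U when c do [M { [L [S [M v = e]]] }] otherwise [U when c do [S [M v = e]]]]]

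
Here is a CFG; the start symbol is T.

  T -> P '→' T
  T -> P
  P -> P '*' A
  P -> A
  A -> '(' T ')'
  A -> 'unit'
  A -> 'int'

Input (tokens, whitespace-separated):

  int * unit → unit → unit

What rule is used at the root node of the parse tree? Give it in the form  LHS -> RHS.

T -> P '→' T

[T [P [P [A int]] * [A unit]] → [T [P [A unit]] → [T [P [A unit]]]]]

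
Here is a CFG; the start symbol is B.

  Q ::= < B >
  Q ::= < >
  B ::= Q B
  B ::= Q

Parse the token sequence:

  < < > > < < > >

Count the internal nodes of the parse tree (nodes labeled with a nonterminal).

[B [Q < [B [Q < >]] >] [B [Q < [B [Q < >]] >]]]

8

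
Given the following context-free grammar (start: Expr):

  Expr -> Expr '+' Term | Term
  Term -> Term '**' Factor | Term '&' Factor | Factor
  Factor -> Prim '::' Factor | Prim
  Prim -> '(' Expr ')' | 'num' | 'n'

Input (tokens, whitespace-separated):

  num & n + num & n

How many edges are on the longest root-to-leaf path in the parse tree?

[Expr [Expr [Term [Term [Factor [Prim num]]] & [Factor [Prim n]]]] + [Term [Term [Factor [Prim num]]] & [Factor [Prim n]]]]

6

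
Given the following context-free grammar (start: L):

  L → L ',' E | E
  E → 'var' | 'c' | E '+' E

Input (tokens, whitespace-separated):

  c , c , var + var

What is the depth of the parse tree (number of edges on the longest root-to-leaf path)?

[L [L [L [E c]] , [E c]] , [E [E var] + [E var]]]

4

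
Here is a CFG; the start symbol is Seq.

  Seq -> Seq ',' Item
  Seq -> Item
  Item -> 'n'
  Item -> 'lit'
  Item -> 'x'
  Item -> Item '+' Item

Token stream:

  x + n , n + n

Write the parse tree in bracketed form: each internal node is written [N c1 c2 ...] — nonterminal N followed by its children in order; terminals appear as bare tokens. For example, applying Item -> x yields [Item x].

Seq
Seq , Item
Item , Item
Item + Item , Item
x + Item , Item
x + n , Item
x + n , Item + Item
x + n , n + Item
x + n , n + n

[Seq [Seq [Item [Item x] + [Item n]]] , [Item [Item n] + [Item n]]]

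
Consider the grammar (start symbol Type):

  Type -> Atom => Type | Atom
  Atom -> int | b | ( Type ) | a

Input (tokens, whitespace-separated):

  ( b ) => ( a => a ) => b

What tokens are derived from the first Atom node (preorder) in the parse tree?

[Type [Atom ( [Type [Atom b]] )] => [Type [Atom ( [Type [Atom a] => [Type [Atom a]]] )] => [Type [Atom b]]]]

( b )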